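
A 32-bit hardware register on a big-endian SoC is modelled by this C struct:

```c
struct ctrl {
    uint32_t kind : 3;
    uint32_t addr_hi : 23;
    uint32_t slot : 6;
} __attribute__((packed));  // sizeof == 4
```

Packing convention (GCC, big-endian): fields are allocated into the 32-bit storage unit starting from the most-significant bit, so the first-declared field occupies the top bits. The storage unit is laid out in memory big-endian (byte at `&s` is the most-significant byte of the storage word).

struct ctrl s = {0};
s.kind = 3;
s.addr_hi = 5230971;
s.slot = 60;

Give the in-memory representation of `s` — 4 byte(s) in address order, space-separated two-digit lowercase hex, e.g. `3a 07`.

73 f4 5e fc

kind:3 = 3 → 0x3 << 29 → word 0x60000000
addr_hi:23 = 5230971 → 0x4fd17b << 6 → word 0x73f45ec0
slot:6 = 60 → 0x3c << 0 → word 0x73f45efc
word = 0x73f45efc → big-endian bytes:
  [0]=0x73  [1]=0xf4  [2]=0x5e  [3]=0xfc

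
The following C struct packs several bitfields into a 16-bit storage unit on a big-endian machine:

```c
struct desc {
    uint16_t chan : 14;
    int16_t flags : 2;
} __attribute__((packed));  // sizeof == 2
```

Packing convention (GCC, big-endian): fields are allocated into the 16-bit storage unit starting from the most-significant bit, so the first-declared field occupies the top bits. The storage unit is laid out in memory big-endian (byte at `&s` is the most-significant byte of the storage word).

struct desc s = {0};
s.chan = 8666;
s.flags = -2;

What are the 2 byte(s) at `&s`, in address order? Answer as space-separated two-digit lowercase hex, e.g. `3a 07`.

87 6a

[2+:14] chan=8666 & 0x3fff = 0x21da; word=0x8768
[0+:2] flags=-2 & 0x3 = 0x2; word=0x876a
word = 0x876a → big-endian bytes:
  [0]=0x87  [1]=0x6a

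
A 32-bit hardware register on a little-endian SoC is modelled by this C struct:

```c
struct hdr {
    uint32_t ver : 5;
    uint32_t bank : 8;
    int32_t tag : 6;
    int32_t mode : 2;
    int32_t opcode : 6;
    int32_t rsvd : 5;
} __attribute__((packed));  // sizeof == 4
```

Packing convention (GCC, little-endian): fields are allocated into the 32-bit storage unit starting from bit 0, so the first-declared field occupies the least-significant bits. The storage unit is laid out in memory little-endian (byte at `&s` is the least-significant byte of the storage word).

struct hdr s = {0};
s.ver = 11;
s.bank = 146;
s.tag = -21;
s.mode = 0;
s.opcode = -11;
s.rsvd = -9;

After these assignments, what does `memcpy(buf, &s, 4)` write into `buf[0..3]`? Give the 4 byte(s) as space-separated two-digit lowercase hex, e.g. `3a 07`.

[0+:5] ver=11 & 0x1f = 0xb; word=0x0000000b
[5+:8] bank=146 & 0xff = 0x92; word=0x0000124b
[13+:6] tag=-21 & 0x3f = 0x2b; word=0x0005724b
[19+:2] mode=0 & 0x3 = 0x0; word=0x0005724b
[21+:6] opcode=-11 & 0x3f = 0x35; word=0x06a5724b
[27+:5] rsvd=-9 & 0x1f = 0x17; word=0xbea5724b
word = 0xbea5724b → little-endian bytes:
  [0]=0x4b  [1]=0x72  [2]=0xa5  [3]=0xbe

4b 72 a5 be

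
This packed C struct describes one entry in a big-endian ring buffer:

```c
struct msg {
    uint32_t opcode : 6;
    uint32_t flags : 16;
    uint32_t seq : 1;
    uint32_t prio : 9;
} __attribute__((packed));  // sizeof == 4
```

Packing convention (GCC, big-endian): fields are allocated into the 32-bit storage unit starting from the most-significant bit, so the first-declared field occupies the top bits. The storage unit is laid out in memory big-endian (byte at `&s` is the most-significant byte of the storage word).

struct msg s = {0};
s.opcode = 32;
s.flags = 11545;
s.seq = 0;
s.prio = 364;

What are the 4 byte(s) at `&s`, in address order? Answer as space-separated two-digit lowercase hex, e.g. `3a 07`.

80 b4 65 6c

opcode (6b) val=32 bits=0x20 at bit 26: 0x80000000
flags (16b) val=11545 bits=0x2d19 at bit 10: 0x80b46400
seq (1b) val=0 bits=0x0 at bit 9: 0x80b46400
prio (9b) val=364 bits=0x16c at bit 0: 0x80b4656c
word = 0x80b4656c → big-endian bytes:
  [0]=0x80  [1]=0xb4  [2]=0x65  [3]=0x6c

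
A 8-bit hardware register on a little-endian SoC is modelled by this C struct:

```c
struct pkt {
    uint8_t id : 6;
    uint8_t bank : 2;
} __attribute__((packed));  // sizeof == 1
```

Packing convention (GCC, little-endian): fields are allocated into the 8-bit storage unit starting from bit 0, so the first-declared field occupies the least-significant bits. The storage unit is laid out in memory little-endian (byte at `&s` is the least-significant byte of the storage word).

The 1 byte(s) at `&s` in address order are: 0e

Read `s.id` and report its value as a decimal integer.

14

[0]=0x0e (little-endian) → word 0x0e
id:6 @ bit 0 → (0x0e>>0)&0x3f = 0xe  ←
bank:2 @ bit 6 → (0x0e>>6)&0x3 = 0x0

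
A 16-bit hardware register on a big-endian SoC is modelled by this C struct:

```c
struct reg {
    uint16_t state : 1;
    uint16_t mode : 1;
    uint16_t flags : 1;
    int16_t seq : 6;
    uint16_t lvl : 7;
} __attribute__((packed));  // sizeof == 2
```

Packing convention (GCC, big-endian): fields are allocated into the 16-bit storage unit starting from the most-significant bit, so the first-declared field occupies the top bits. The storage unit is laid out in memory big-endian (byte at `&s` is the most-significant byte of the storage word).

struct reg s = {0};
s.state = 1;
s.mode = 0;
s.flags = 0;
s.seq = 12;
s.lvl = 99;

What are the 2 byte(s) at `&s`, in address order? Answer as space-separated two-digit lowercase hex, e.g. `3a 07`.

86 63

state:1 = 1 → 0x1 << 15 → word 0x8000
mode:1 = 0 → 0x0 << 14 → word 0x8000
flags:1 = 0 → 0x0 << 13 → word 0x8000
seq:6 = 12 → 0xc << 7 → word 0x8600
lvl:7 = 99 → 0x63 << 0 → word 0x8663
word = 0x8663 → big-endian bytes:
  [0]=0x86  [1]=0x63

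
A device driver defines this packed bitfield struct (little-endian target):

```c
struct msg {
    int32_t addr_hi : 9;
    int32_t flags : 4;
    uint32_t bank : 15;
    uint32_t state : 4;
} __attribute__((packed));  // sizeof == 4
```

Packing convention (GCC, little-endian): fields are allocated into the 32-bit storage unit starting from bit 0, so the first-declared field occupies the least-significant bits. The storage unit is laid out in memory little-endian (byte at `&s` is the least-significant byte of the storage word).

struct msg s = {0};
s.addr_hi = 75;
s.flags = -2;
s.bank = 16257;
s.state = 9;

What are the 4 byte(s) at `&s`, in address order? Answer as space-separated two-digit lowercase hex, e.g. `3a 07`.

4b 3c f0 97

addr_hi (9b) val=75 bits=0x4b at bit 0: 0x0000004b
flags (4b) val=-2 bits=0xe at bit 9: 0x00001c4b
bank (15b) val=16257 bits=0x3f81 at bit 13: 0x07f03c4b
state (4b) val=9 bits=0x9 at bit 28: 0x97f03c4b
word = 0x97f03c4b → little-endian bytes:
  [0]=0x4b  [1]=0x3c  [2]=0xf0  [3]=0x97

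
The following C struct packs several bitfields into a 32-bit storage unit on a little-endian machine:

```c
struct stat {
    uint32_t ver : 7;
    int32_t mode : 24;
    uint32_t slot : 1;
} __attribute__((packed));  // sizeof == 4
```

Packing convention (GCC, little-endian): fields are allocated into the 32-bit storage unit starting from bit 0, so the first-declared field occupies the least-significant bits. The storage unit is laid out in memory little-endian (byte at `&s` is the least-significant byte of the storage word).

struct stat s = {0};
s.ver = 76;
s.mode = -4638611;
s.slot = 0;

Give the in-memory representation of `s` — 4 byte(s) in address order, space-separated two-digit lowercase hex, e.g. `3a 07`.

cc 36 9c 5c

ver (7b) val=76 bits=0x4c at bit 0: 0x0000004c
mode (24b) val=-4638611 bits=0xb9386d at bit 7: 0x5c9c36cc
slot (1b) val=0 bits=0x0 at bit 31: 0x5c9c36cc
word = 0x5c9c36cc → little-endian bytes:
  [0]=0xcc  [1]=0x36  [2]=0x9c  [3]=0x5c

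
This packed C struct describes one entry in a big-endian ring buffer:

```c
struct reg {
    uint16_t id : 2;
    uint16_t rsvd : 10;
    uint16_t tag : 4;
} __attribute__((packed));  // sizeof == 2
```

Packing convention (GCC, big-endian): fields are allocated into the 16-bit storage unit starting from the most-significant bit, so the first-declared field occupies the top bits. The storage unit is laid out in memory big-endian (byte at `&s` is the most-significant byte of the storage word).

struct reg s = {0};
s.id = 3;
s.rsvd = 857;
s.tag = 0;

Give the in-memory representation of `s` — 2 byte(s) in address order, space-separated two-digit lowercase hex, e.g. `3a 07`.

f5 90

[14+:2] id=3 & 0x3 = 0x3; word=0xc000
[4+:10] rsvd=857 & 0x3ff = 0x359; word=0xf590
[0+:4] tag=0 & 0xf = 0x0; word=0xf590
word = 0xf590 → big-endian bytes:
  [0]=0xf5  [1]=0x90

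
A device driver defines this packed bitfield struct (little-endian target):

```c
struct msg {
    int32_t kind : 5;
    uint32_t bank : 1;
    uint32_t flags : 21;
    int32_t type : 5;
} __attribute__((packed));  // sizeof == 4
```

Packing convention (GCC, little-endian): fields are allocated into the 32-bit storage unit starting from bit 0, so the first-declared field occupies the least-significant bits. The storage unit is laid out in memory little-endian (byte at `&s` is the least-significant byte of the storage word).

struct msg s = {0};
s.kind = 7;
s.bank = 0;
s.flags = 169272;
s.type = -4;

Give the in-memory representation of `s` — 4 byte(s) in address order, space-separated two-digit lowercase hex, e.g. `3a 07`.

kind (5b) val=7 bits=0x7 at bit 0: 0x00000007
bank (1b) val=0 bits=0x0 at bit 5: 0x00000007
flags (21b) val=169272 bits=0x29538 at bit 6: 0x00a54e07
type (5b) val=-4 bits=0x1c at bit 27: 0xe0a54e07
word = 0xe0a54e07 → little-endian bytes:
  [0]=0x07  [1]=0x4e  [2]=0xa5  [3]=0xe0

07 4e a5 e0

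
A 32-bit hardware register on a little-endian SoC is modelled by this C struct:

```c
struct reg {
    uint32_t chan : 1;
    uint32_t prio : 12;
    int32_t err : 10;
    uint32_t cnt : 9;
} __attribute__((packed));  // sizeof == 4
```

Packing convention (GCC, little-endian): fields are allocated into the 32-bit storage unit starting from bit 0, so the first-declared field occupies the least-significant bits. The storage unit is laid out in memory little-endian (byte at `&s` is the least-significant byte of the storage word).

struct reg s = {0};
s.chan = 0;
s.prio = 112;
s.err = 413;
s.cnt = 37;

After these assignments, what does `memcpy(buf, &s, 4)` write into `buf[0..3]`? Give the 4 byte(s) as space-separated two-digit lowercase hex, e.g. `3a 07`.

[0+:1] chan=0 & 0x1 = 0x0; word=0x00000000
[1+:12] prio=112 & 0xfff = 0x70; word=0x000000e0
[13+:10] err=413 & 0x3ff = 0x19d; word=0x0033a0e0
[23+:9] cnt=37 & 0x1ff = 0x25; word=0x12b3a0e0
word = 0x12b3a0e0 → little-endian bytes:
  [0]=0xe0  [1]=0xa0  [2]=0xb3  [3]=0x12

e0 a0 b3 12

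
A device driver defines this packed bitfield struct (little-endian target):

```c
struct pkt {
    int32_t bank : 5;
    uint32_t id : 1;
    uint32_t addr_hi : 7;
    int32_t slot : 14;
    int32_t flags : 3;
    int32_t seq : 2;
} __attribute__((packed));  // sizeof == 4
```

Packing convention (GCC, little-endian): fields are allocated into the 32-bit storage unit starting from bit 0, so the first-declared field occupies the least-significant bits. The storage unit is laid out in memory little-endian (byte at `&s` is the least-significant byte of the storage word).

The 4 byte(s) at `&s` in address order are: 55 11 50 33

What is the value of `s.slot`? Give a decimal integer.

6784

[0]=0x55 [1]=0x11 [2]=0x50 [3]=0x33 (little-endian) → word 0x33501155
bank:5 @ bit 0 → (0x33501155>>0)&0x1f = 0x15
id:1 @ bit 5 → (0x33501155>>5)&0x1 = 0x0
addr_hi:7 @ bit 6 → (0x33501155>>6)&0x7f = 0x45
slot:14 @ bit 13 → (0x33501155>>13)&0x3fff = 0x1a80  ←
flags:3 @ bit 27 → (0x33501155>>27)&0x7 = 0x6
seq:2 @ bit 30 → (0x33501155>>30)&0x3 = 0x0
slot signed 14b, MSB=0: value = 6784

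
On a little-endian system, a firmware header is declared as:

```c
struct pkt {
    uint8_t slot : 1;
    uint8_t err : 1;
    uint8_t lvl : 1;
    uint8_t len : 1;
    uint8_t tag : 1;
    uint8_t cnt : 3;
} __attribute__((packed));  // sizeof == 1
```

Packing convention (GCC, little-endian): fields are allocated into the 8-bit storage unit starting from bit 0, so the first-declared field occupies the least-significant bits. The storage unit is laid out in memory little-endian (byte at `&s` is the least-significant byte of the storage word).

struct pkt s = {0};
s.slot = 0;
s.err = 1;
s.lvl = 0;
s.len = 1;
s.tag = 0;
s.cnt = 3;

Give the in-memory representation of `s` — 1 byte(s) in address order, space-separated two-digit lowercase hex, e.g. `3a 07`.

[0+:1] slot=0 & 0x1 = 0x0; word=0x00
[1+:1] err=1 & 0x1 = 0x1; word=0x02
[2+:1] lvl=0 & 0x1 = 0x0; word=0x02
[3+:1] len=1 & 0x1 = 0x1; word=0x0a
[4+:1] tag=0 & 0x1 = 0x0; word=0x0a
[5+:3] cnt=3 & 0x7 = 0x3; word=0x6a
word = 0x6a → little-endian bytes:
  [0]=0x6a

6a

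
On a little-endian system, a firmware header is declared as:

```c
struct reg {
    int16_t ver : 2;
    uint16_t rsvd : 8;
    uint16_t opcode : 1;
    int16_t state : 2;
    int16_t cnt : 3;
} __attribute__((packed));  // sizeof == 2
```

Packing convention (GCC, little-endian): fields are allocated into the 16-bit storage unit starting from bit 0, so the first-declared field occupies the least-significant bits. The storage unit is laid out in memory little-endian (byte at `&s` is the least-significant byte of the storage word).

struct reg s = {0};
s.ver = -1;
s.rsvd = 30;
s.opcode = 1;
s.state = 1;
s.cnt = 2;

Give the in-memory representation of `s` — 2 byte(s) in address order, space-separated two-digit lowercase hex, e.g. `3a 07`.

ver (2b) val=-1 bits=0x3 at bit 0: 0x0003
rsvd (8b) val=30 bits=0x1e at bit 2: 0x007b
opcode (1b) val=1 bits=0x1 at bit 10: 0x047b
state (2b) val=1 bits=0x1 at bit 11: 0x0c7b
cnt (3b) val=2 bits=0x2 at bit 13: 0x4c7b
word = 0x4c7b → little-endian bytes:
  [0]=0x7b  [1]=0x4c

7b 4c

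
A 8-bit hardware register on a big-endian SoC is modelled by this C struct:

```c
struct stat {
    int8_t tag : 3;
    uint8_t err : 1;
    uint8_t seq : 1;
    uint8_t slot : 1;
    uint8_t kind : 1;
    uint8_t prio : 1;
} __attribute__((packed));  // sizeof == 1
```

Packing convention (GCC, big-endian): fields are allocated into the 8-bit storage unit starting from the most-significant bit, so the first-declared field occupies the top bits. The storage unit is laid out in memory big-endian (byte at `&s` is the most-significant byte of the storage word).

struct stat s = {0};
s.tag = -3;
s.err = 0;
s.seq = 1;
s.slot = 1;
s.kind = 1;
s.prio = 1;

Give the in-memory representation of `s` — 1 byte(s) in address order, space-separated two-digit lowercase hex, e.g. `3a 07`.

tag:3 = -3 → 0x5 << 5 → word 0xa0
err:1 = 0 → 0x0 << 4 → word 0xa0
seq:1 = 1 → 0x1 << 3 → word 0xa8
slot:1 = 1 → 0x1 << 2 → word 0xac
kind:1 = 1 → 0x1 << 1 → word 0xae
prio:1 = 1 → 0x1 << 0 → word 0xaf
word = 0xaf → big-endian bytes:
  [0]=0xaf

af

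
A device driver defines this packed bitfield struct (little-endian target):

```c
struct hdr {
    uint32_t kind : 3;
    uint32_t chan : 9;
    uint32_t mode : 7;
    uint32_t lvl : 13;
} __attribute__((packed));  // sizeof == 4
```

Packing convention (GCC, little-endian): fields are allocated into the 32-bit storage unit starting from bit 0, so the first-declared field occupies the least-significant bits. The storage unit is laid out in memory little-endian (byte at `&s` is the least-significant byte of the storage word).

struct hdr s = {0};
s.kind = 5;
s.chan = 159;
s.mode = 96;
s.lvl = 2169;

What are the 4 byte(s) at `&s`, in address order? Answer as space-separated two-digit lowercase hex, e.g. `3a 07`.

kind (3b) val=5 bits=0x5 at bit 0: 0x00000005
chan (9b) val=159 bits=0x9f at bit 3: 0x000004fd
mode (7b) val=96 bits=0x60 at bit 12: 0x000604fd
lvl (13b) val=2169 bits=0x879 at bit 19: 0x43ce04fd
word = 0x43ce04fd → little-endian bytes:
  [0]=0xfd  [1]=0x04  [2]=0xce  [3]=0x43

fd 04 ce 43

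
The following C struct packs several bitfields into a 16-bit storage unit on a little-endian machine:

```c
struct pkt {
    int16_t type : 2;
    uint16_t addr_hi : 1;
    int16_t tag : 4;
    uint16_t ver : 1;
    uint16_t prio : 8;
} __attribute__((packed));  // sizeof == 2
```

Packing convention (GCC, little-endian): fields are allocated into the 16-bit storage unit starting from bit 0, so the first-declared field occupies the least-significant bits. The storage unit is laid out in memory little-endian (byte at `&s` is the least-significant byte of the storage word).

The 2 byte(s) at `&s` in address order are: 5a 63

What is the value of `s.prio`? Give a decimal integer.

99

[0]=0x5a [1]=0x63 (little-endian) → word 0x635a
type:2 @ bit 0 → (0x635a>>0)&0x3 = 0x2
addr_hi:1 @ bit 2 → (0x635a>>2)&0x1 = 0x0
tag:4 @ bit 3 → (0x635a>>3)&0xf = 0xb
ver:1 @ bit 7 → (0x635a>>7)&0x1 = 0x0
prio:8 @ bit 8 → (0x635a>>8)&0xff = 0x63  ←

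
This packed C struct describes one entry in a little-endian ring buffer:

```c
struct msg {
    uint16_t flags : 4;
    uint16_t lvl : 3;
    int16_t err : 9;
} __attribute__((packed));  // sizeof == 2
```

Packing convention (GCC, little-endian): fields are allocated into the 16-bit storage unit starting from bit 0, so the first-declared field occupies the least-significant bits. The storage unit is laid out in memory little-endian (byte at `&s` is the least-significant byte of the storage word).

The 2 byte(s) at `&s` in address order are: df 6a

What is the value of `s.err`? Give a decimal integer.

213

[0]=0xdf [1]=0x6a (little-endian) → word 0x6adf
flags:4 @ bit 0 → (0x6adf>>0)&0xf = 0xf
lvl:3 @ bit 4 → (0x6adf>>4)&0x7 = 0x5
err:9 @ bit 7 → (0x6adf>>7)&0x1ff = 0xd5  ←
err signed 9b, MSB=0: value = 213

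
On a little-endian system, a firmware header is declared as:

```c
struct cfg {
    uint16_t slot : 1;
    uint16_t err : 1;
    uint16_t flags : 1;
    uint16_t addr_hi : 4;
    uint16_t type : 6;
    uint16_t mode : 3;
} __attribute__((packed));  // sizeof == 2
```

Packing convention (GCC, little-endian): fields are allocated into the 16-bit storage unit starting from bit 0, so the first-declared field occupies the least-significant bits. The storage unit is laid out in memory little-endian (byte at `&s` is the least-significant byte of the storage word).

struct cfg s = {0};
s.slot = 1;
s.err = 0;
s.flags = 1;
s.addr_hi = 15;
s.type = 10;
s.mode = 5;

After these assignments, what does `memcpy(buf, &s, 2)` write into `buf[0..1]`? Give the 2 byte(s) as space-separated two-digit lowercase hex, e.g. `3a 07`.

[0+:1] slot=1 & 0x1 = 0x1; word=0x0001
[1+:1] err=0 & 0x1 = 0x0; word=0x0001
[2+:1] flags=1 & 0x1 = 0x1; word=0x0005
[3+:4] addr_hi=15 & 0xf = 0xf; word=0x007d
[7+:6] type=10 & 0x3f = 0xa; word=0x057d
[13+:3] mode=5 & 0x7 = 0x5; word=0xa57d
word = 0xa57d → little-endian bytes:
  [0]=0x7d  [1]=0xa5

7d a5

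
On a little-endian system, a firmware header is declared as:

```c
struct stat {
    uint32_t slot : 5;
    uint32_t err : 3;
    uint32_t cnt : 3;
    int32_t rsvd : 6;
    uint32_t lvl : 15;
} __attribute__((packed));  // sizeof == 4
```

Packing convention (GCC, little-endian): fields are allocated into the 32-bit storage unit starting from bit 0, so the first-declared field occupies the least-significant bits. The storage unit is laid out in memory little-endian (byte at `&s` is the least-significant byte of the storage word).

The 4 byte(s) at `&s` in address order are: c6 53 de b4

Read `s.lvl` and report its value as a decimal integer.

[0]=0xc6 [1]=0x53 [2]=0xde [3]=0xb4 (little-endian) → word 0xb4de53c6
slot:5 @ bit 0 → (0xb4de53c6>>0)&0x1f = 0x6
err:3 @ bit 5 → (0xb4de53c6>>5)&0x7 = 0x6
cnt:3 @ bit 8 → (0xb4de53c6>>8)&0x7 = 0x3
rsvd:6 @ bit 11 → (0xb4de53c6>>11)&0x3f = 0xa
lvl:15 @ bit 17 → (0xb4de53c6>>17)&0x7fff = 0x5a6f  ←

23151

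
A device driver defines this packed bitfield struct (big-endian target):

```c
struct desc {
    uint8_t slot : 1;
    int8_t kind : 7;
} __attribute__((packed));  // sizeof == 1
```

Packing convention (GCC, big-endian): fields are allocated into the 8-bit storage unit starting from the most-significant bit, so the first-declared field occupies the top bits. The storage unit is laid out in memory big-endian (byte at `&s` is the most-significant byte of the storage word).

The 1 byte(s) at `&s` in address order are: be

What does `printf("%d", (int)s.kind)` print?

62

[0]=0xbe (big-endian) → word 0xbe
slot:1 @ bit 7 → (0xbe>>7)&0x1 = 0x1
kind:7 @ bit 0 → (0xbe>>0)&0x7f = 0x3e  ←
kind signed 7b, MSB=0: value = 62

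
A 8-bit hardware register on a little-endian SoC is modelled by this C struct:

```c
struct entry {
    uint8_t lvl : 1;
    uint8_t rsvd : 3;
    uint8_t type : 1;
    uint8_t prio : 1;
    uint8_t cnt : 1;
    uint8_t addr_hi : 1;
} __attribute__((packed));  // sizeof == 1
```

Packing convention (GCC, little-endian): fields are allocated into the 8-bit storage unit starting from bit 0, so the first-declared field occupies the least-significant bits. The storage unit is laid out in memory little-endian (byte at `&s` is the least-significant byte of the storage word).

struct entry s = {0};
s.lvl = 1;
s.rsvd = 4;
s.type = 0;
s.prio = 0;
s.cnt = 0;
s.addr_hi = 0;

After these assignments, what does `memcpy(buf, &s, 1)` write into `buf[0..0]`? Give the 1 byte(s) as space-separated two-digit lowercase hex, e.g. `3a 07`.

lvl:1 = 1 → 0x1 << 0 → word 0x01
rsvd:3 = 4 → 0x4 << 1 → word 0x09
type:1 = 0 → 0x0 << 4 → word 0x09
prio:1 = 0 → 0x0 << 5 → word 0x09
cnt:1 = 0 → 0x0 << 6 → word 0x09
addr_hi:1 = 0 → 0x0 << 7 → word 0x09
word = 0x09 → little-endian bytes:
  [0]=0x09

09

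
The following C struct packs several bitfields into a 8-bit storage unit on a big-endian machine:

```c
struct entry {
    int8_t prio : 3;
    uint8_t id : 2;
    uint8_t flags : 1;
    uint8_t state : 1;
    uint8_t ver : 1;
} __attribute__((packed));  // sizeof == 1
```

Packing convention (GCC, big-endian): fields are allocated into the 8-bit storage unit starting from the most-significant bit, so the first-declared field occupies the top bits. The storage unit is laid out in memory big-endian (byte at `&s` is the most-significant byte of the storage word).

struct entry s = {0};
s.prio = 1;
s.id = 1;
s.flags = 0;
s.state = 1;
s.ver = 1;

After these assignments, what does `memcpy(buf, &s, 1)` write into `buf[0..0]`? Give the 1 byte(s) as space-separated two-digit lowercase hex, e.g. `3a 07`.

[5+:3] prio=1 & 0x7 = 0x1; word=0x20
[3+:2] id=1 & 0x3 = 0x1; word=0x28
[2+:1] flags=0 & 0x1 = 0x0; word=0x28
[1+:1] state=1 & 0x1 = 0x1; word=0x2a
[0+:1] ver=1 & 0x1 = 0x1; word=0x2b
word = 0x2b → big-endian bytes:
  [0]=0x2b

2b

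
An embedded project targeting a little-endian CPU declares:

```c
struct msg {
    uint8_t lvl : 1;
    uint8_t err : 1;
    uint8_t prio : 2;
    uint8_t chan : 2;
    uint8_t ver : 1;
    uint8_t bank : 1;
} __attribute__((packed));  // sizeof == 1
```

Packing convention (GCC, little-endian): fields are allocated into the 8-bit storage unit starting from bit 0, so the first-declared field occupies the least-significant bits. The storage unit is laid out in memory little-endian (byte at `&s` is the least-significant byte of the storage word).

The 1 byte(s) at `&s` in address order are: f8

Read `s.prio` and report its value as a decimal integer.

[0]=0xf8 (little-endian) → word 0xf8
lvl [0+:1] = (word>>0) & 0x1 = 0
err [1+:1] = (word>>1) & 0x1 = 0
prio [2+:2] = (word>>2) & 0x3 = 2  ←
chan [4+:2] = (word>>4) & 0x3 = 3
ver [6+:1] = (word>>6) & 0x1 = 1
bank [7+:1] = (word>>7) & 0x1 = 1

2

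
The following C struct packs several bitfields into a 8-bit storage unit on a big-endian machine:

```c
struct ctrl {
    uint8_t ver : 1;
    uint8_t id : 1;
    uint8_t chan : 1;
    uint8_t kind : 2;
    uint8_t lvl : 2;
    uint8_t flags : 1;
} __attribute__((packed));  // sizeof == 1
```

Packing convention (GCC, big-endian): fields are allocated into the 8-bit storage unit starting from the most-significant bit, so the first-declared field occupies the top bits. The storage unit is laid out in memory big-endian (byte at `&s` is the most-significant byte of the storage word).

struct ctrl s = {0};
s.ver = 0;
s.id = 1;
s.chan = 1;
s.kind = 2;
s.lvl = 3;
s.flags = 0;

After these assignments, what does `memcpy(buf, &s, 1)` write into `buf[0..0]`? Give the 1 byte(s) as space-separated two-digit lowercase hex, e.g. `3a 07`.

76

[7+:1] ver=0 & 0x1 = 0x0; word=0x00
[6+:1] id=1 & 0x1 = 0x1; word=0x40
[5+:1] chan=1 & 0x1 = 0x1; word=0x60
[3+:2] kind=2 & 0x3 = 0x2; word=0x70
[1+:2] lvl=3 & 0x3 = 0x3; word=0x76
[0+:1] flags=0 & 0x1 = 0x0; word=0x76
word = 0x76 → big-endian bytes:
  [0]=0x76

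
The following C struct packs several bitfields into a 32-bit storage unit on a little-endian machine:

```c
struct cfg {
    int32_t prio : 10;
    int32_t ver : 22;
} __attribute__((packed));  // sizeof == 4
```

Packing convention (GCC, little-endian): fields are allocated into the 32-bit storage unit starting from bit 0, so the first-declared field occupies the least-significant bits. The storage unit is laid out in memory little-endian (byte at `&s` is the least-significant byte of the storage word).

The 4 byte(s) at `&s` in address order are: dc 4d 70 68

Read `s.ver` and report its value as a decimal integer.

1711123

[0]=0xdc [1]=0x4d [2]=0x70 [3]=0x68 (little-endian) → word 0x68704ddc
prio:10 @ bit 0 → (0x68704ddc>>0)&0x3ff = 0x1dc
ver:22 @ bit 10 → (0x68704ddc>>10)&0x3fffff = 0x1a1c13  ←
ver signed 22b, MSB=0: value = 1711123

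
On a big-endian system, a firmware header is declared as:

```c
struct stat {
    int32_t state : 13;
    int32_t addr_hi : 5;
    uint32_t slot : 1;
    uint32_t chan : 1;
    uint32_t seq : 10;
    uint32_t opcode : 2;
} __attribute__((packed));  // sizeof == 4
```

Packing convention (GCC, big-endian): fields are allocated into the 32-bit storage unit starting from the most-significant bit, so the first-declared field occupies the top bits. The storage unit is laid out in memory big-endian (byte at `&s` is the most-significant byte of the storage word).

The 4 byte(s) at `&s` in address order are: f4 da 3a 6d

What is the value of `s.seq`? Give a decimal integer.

[0]=0xf4 [1]=0xda [2]=0x3a [3]=0x6d (big-endian) → word 0xf4da3a6d
state [19+:13] = (word>>19) & 0x1fff = 7835
addr_hi [14+:5] = (word>>14) & 0x1f = 8
slot [13+:1] = (word>>13) & 0x1 = 1
chan [12+:1] = (word>>12) & 0x1 = 1
seq [2+:10] = (word>>2) & 0x3ff = 667  ←
opcode [0+:2] = (word>>0) & 0x3 = 1

667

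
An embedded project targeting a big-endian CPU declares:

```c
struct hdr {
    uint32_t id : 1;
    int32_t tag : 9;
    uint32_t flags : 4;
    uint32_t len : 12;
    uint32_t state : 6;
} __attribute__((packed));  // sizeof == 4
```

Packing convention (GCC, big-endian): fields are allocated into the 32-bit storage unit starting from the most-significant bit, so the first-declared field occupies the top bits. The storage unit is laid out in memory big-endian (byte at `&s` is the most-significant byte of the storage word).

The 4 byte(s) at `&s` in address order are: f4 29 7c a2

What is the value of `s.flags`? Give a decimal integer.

[0]=0xf4 [1]=0x29 [2]=0x7c [3]=0xa2 (big-endian) → word 0xf4297ca2
id [31+:1] = (word>>31) & 0x1 = 1
tag [22+:9] = (word>>22) & 0x1ff = 464
flags [18+:4] = (word>>18) & 0xf = 10  ←
len [6+:12] = (word>>6) & 0xfff = 1522
state [0+:6] = (word>>0) & 0x3f = 34

10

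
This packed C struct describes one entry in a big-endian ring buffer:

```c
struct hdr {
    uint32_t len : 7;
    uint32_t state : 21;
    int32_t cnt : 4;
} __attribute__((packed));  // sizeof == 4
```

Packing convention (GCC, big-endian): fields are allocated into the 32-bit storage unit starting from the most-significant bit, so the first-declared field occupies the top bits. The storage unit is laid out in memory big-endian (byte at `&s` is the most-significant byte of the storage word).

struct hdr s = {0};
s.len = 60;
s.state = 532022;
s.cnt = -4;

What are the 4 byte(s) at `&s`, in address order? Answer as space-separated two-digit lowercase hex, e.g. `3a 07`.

78 81 e3 6c

[25+:7] len=60 & 0x7f = 0x3c; word=0x78000000
[4+:21] state=532022 & 0x1fffff = 0x81e36; word=0x7881e360
[0+:4] cnt=-4 & 0xf = 0xc; word=0x7881e36c
word = 0x7881e36c → big-endian bytes:
  [0]=0x78  [1]=0x81  [2]=0xe3  [3]=0x6c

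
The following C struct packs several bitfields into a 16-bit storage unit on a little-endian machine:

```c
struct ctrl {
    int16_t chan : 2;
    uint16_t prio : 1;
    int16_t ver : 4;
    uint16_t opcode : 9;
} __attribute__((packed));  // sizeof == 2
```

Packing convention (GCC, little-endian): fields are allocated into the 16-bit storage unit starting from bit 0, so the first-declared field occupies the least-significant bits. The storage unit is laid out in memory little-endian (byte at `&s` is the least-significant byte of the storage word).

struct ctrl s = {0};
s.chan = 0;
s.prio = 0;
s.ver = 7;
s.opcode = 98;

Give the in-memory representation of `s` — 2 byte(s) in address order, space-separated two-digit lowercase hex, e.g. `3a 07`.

38 31

chan:2 = 0 → 0x0 << 0 → word 0x0000
prio:1 = 0 → 0x0 << 2 → word 0x0000
ver:4 = 7 → 0x7 << 3 → word 0x0038
opcode:9 = 98 → 0x62 << 7 → word 0x3138
word = 0x3138 → little-endian bytes:
  [0]=0x38  [1]=0x31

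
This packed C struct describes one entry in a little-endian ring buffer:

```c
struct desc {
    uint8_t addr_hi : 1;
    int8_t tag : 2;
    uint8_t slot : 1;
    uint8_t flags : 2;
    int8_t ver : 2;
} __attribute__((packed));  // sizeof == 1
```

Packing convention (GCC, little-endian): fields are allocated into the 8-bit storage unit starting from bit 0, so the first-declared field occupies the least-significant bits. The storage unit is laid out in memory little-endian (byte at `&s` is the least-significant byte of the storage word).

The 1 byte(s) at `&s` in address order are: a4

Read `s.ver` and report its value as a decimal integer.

-2

[0]=0xa4 (little-endian) → word 0xa4
addr_hi [0+:1] = (word>>0) & 0x1 = 0
tag [1+:2] = (word>>1) & 0x3 = 2
slot [3+:1] = (word>>3) & 0x1 = 0
flags [4+:2] = (word>>4) & 0x3 = 2
ver [6+:2] = (word>>6) & 0x3 = 2  ←
ver signed 2b, MSB=1: 2 - 4 = -2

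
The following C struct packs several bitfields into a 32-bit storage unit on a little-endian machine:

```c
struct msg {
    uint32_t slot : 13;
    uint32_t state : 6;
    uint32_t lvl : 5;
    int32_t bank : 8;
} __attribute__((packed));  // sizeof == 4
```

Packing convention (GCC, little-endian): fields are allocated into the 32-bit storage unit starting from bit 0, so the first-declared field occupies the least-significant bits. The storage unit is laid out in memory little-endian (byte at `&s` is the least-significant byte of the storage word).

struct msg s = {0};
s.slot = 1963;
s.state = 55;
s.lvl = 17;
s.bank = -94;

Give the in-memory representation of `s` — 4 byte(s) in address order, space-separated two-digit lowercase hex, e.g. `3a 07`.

slot (13b) val=1963 bits=0x7ab at bit 0: 0x000007ab
state (6b) val=55 bits=0x37 at bit 13: 0x0006e7ab
lvl (5b) val=17 bits=0x11 at bit 19: 0x008ee7ab
bank (8b) val=-94 bits=0xa2 at bit 24: 0xa28ee7ab
word = 0xa28ee7ab → little-endian bytes:
  [0]=0xab  [1]=0xe7  [2]=0x8e  [3]=0xa2

ab e7 8e a2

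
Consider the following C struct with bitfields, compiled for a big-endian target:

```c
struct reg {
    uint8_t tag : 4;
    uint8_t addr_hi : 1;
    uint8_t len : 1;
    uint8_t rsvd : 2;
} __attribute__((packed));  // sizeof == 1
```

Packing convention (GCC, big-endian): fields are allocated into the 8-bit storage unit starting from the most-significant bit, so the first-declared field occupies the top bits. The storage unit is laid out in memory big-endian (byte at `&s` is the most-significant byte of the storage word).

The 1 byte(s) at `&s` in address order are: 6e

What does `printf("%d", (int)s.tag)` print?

6

[0]=0x6e (big-endian) → word 0x6e
tag:4 @ bit 4 → (0x6e>>4)&0xf = 0x6  ←
addr_hi:1 @ bit 3 → (0x6e>>3)&0x1 = 0x1
len:1 @ bit 2 → (0x6e>>2)&0x1 = 0x1
rsvd:2 @ bit 0 → (0x6e>>0)&0x3 = 0x2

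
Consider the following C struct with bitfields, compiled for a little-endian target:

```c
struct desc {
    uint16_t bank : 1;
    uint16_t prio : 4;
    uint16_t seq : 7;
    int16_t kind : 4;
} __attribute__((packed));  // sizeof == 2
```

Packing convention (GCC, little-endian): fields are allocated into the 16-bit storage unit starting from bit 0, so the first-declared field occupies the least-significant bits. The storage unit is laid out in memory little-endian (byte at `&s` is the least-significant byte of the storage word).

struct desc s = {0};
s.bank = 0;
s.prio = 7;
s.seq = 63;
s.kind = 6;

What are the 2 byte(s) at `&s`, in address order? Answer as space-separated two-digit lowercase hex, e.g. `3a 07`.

ee 67

bank (1b) val=0 bits=0x0 at bit 0: 0x0000
prio (4b) val=7 bits=0x7 at bit 1: 0x000e
seq (7b) val=63 bits=0x3f at bit 5: 0x07ee
kind (4b) val=6 bits=0x6 at bit 12: 0x67ee
word = 0x67ee → little-endian bytes:
  [0]=0xee  [1]=0x67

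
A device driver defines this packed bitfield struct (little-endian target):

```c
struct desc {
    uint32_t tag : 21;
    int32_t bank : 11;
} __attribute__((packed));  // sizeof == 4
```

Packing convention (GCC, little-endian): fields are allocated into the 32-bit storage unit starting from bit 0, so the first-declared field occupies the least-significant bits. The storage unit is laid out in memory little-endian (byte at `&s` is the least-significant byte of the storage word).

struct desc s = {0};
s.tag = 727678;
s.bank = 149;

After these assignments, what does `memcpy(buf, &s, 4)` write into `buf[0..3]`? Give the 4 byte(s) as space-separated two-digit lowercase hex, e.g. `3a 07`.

tag:21 = 727678 → 0xb1a7e << 0 → word 0x000b1a7e
bank:11 = 149 → 0x95 << 21 → word 0x12ab1a7e
word = 0x12ab1a7e → little-endian bytes:
  [0]=0x7e  [1]=0x1a  [2]=0xab  [3]=0x12

7e 1a ab 12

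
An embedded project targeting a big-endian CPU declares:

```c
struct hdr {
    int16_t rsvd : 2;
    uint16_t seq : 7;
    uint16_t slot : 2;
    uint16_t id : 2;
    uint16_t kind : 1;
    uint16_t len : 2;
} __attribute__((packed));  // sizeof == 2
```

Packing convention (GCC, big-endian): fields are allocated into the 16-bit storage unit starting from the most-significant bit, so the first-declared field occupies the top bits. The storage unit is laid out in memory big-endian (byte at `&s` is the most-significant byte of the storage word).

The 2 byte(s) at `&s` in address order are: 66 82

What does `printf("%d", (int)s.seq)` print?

77

[0]=0x66 [1]=0x82 (big-endian) → word 0x6682
rsvd:2 @ bit 14 → (0x6682>>14)&0x3 = 0x1
seq:7 @ bit 7 → (0x6682>>7)&0x7f = 0x4d  ←
slot:2 @ bit 5 → (0x6682>>5)&0x3 = 0x0
id:2 @ bit 3 → (0x6682>>3)&0x3 = 0x0
kind:1 @ bit 2 → (0x6682>>2)&0x1 = 0x0
len:2 @ bit 0 → (0x6682>>0)&0x3 = 0x2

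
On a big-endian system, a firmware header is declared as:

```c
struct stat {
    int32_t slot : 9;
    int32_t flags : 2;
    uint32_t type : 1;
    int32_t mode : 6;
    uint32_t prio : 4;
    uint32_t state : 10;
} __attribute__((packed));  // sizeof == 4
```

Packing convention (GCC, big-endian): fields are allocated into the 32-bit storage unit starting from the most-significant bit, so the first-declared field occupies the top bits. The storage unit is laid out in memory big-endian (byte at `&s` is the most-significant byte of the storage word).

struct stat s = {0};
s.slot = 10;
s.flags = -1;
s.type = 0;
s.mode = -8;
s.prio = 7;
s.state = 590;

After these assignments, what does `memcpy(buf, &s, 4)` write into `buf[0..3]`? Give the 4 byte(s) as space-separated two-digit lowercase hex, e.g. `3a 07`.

slot (9b) val=10 bits=0xa at bit 23: 0x05000000
flags (2b) val=-1 bits=0x3 at bit 21: 0x05600000
type (1b) val=0 bits=0x0 at bit 20: 0x05600000
mode (6b) val=-8 bits=0x38 at bit 14: 0x056e0000
prio (4b) val=7 bits=0x7 at bit 10: 0x056e1c00
state (10b) val=590 bits=0x24e at bit 0: 0x056e1e4e
word = 0x056e1e4e → big-endian bytes:
  [0]=0x05  [1]=0x6e  [2]=0x1e  [3]=0x4e

05 6e 1e 4e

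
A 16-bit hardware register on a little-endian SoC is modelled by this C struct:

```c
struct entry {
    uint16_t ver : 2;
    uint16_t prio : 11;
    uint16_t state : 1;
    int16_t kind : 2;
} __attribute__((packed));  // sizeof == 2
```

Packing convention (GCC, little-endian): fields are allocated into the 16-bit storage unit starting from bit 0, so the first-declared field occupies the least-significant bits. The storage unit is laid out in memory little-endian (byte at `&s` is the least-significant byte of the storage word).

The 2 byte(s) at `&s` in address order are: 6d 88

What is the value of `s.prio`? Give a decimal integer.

539

[0]=0x6d [1]=0x88 (little-endian) → word 0x886d
ver [0+:2] = (word>>0) & 0x3 = 1
prio [2+:11] = (word>>2) & 0x7ff = 539  ←
state [13+:1] = (word>>13) & 0x1 = 0
kind [14+:2] = (word>>14) & 0x3 = 2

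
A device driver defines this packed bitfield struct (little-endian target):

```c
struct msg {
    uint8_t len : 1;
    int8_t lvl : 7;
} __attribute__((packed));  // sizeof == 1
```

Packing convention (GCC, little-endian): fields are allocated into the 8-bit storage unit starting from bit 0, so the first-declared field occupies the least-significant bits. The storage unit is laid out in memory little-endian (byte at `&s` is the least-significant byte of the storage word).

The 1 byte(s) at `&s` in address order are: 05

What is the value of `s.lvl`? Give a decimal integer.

2

[0]=0x05 (little-endian) → word 0x05
len [0+:1] = (word>>0) & 0x1 = 1
lvl [1+:7] = (word>>1) & 0x7f = 2  ←
lvl signed 7b, MSB=0: value = 2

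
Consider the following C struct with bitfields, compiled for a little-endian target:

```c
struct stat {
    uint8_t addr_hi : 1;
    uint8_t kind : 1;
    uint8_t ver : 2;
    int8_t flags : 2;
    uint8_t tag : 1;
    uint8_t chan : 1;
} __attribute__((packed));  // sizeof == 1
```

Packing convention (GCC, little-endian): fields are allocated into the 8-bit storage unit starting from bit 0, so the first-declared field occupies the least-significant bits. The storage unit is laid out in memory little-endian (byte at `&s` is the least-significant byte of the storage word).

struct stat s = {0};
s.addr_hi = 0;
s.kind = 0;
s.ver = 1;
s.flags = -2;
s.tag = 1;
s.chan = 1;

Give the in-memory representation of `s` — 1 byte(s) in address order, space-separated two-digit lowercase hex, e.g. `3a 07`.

e4

addr_hi (1b) val=0 bits=0x0 at bit 0: 0x00
kind (1b) val=0 bits=0x0 at bit 1: 0x00
ver (2b) val=1 bits=0x1 at bit 2: 0x04
flags (2b) val=-2 bits=0x2 at bit 4: 0x24
tag (1b) val=1 bits=0x1 at bit 6: 0x64
chan (1b) val=1 bits=0x1 at bit 7: 0xe4
word = 0xe4 → little-endian bytes:
  [0]=0xe4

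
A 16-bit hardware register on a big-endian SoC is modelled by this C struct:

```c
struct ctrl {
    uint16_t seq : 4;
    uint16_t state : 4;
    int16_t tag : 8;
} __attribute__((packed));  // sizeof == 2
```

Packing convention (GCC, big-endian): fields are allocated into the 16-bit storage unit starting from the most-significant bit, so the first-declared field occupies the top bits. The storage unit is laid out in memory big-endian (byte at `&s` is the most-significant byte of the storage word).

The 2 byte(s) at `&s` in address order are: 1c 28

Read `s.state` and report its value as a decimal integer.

[0]=0x1c [1]=0x28 (big-endian) → word 0x1c28
seq [12+:4] = (word>>12) & 0xf = 1
state [8+:4] = (word>>8) & 0xf = 12  ←
tag [0+:8] = (word>>0) & 0xff = 40

12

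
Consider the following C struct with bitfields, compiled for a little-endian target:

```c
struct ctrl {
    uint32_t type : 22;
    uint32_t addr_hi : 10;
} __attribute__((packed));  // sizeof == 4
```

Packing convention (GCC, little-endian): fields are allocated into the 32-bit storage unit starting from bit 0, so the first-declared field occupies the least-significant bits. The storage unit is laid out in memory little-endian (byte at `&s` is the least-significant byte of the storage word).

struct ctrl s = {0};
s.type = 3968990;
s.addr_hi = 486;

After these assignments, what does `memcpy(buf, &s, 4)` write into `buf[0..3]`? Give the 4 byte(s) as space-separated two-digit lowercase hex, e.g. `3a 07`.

de 8f bc 79

[0+:22] type=3968990 & 0x3fffff = 0x3c8fde; word=0x003c8fde
[22+:10] addr_hi=486 & 0x3ff = 0x1e6; word=0x79bc8fde
word = 0x79bc8fde → little-endian bytes:
  [0]=0xde  [1]=0x8f  [2]=0xbc  [3]=0x79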